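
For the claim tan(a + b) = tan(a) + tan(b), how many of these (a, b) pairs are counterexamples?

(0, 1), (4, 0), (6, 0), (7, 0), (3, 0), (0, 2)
Testing each pair:
(0, 1): LHS = tan(1) ≈ 1.557, RHS = tan(1) ≈ 1.557 → satisfies claim
(4, 0): LHS = tan(4) ≈ 1.158, RHS = tan(4) ≈ 1.158 → satisfies claim
(6, 0): LHS = tan(6) ≈ -0.291, RHS = tan(6) ≈ -0.291 → satisfies claim
(7, 0): LHS = tan(7) ≈ 0.8714, RHS = tan(7) ≈ 0.8714 → satisfies claim
(3, 0): LHS = tan(3) ≈ -0.1425, RHS = tan(3) ≈ -0.1425 → satisfies claim
(0, 2): LHS = tan(2) ≈ -2.185, RHS = tan(2) ≈ -2.185 → satisfies claim

That makes 0 counterexamples.

Answer: 0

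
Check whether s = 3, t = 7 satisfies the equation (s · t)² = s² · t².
Holds

Substituting s = 3, t = 7:

LHS = (3 · 7)² = 441
RHS = 3² · 7² = 441

LHS = RHS, so the equation holds at this point.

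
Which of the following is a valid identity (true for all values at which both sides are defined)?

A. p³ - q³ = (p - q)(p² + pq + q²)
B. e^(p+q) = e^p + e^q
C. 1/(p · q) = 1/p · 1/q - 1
A: holds — e.g. at (3, 7), both sides equal -316.
B: fails at (2, 3) — LHS = e^5 ≈ 148.4, RHS = e^2 + e^3 ≈ 27.47.
C: fails at (1, 2) — LHS = 1/2, RHS = -1/2.

Answer: A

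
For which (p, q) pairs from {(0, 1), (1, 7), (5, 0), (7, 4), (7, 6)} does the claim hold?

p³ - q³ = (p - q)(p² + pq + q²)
All pairs

Testing each pair:
(0, 1): LHS = -1, RHS = -1 → holds
(1, 7): LHS = -342, RHS = -342 → holds
(5, 0): LHS = 125, RHS = 125 → holds
(7, 4): LHS = 279, RHS = 279 → holds
(7, 6): LHS = 127, RHS = 127 → holds

Every pair satisfies the claim.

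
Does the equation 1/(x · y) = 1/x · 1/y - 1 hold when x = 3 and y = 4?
Substituting x = 3, y = 4:

LHS = 1/(3 · 4) = 1/12
RHS = 1/3 · 1/4 - 1 = -11/12

LHS ≠ RHS, so the equation does not hold at this point.

Answer: Fails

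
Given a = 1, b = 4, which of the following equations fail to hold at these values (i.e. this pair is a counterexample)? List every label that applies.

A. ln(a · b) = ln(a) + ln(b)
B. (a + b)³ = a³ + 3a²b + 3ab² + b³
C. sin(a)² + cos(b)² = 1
Evaluating each claim at the given values:
A. LHS = ln(4) ≈ 1.386, RHS = ln(4) ≈ 1.386 → holds here (LHS = RHS)
B. LHS = 125, RHS = 125 → holds here (LHS = RHS)
C. LHS = cos(4)² + sin(1)² ≈ 1.135, RHS = 1 → fails here (LHS ≠ RHS)

Answer: C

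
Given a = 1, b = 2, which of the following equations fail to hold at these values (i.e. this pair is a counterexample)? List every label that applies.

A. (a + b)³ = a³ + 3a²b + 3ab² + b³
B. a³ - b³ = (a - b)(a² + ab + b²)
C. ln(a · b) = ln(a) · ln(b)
Evaluating each claim at the given values:
A. LHS = 27, RHS = 27 → holds here (LHS = RHS)
B. LHS = -7, RHS = -7 → holds here (LHS = RHS)
C. LHS = ln(2) ≈ 0.6931, RHS = 0 → fails here (LHS ≠ RHS)

Answer: C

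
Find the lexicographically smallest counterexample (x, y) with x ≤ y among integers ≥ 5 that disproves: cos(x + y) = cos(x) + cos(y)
(x, y) = (5, 5)

Substituting (5, 5) into the claim:
LHS = cos(5 + 5) = cos(10) ≈ -0.8391
RHS = cos(5) + cos(5) = 2·cos(5) ≈ 0.5673

Since LHS ≠ RHS, this pair disproves the claim, and no lexicographically smaller pair (x ≤ y, integers ≥ 5) does.

For instance (11, 12) is also a counterexample (LHS = cos(23) ≈ -0.5328, RHS = cos(11) + cos(12) ≈ 0.8483), but it's lexicographically larger.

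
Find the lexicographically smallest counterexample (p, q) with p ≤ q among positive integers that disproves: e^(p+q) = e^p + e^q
Substituting (1, 1) into the claim:
LHS = e^(1+1) = e^2 ≈ 7.389
RHS = e^1 + e^1 = 2·e ≈ 5.437

Since LHS ≠ RHS, this pair disproves the claim, and no lexicographically smaller pair (p ≤ q, positive integers) does.

For instance (7, 8) is also a counterexample (LHS = e^15 ≈ 3269017.4, RHS = e^7 + e^8 ≈ 4078), but it's lexicographically larger.

Answer: (p, q) = (1, 1)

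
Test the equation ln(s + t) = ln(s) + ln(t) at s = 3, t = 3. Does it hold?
Substituting s = 3, t = 3:

LHS = ln(3 + 3) = ln(6) ≈ 1.792
RHS = ln(3) + ln(3) = 2·ln(3) ≈ 2.197

LHS ≠ RHS, so the equation does not hold at this point.

Answer: Fails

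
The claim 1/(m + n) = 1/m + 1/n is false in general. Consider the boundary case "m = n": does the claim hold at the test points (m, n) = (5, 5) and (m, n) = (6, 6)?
At (5, 5): LHS = 1/10 ≠ RHS = 2/5
At (6, 6): LHS = 1/12 ≠ RHS = 1/3

Answer: No, fails at both test points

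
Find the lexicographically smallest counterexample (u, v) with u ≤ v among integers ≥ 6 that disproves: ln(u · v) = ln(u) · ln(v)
Substituting (6, 6) into the claim:
LHS = ln(6 · 6) = ln(36) ≈ 3.584
RHS = ln(6) · ln(6) = ln(6)² ≈ 3.21

Since LHS ≠ RHS, this pair disproves the claim, and no lexicographically smaller pair (u ≤ v, integers ≥ 6) does.

For instance (12, 13) is also a counterexample (LHS = ln(156) ≈ 5.05, RHS = ln(12)·ln(13) ≈ 6.374), but it's lexicographically larger.

Answer: (u, v) = (6, 6)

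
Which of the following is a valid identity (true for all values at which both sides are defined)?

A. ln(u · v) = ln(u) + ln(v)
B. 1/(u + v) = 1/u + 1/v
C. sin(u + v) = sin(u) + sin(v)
A: holds — e.g. at (3, 5), both sides equal ln(15) ≈ 2.708.
B: fails at (3, 4) — LHS = 1/7, RHS = 7/12.
C: fails at (4, 6) — LHS = sin(10) ≈ -0.544, RHS = sin(4) + sin(6) ≈ -1.036.

Answer: A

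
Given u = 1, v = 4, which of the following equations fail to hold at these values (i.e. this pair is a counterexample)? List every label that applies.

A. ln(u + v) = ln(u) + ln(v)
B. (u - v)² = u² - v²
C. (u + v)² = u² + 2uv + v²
Evaluating each claim at the given values:
A. LHS = ln(5) ≈ 1.609, RHS = ln(4) ≈ 1.386 → fails here (LHS ≠ RHS)
B. LHS = 9, RHS = -15 → fails here (LHS ≠ RHS)
C. LHS = 25, RHS = 25 → holds here (LHS = RHS)

Answer: A, B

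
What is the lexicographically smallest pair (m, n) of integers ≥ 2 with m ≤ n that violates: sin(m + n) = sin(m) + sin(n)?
(m, n) = (2, 2)

Substituting (2, 2) into the claim:
LHS = sin(2 + 2) = sin(4) ≈ -0.7568
RHS = sin(2) + sin(2) = 2·sin(2) ≈ 1.819

Since LHS ≠ RHS, this pair disproves the claim, and no lexicographically smaller pair (m ≤ n, integers ≥ 2) does.

For instance (5, 6) is also a counterexample (LHS = sin(11) ≈ -1, RHS = sin(5) + sin(6) ≈ -1.238), but it's lexicographically larger.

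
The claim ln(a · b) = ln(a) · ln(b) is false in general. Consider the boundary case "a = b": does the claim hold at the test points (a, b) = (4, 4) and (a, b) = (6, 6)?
No, fails at both test points

At (4, 4): LHS = ln(16) ≈ 2.773 ≠ RHS = ln(4)² ≈ 1.922
At (6, 6): LHS = ln(36) ≈ 3.584 ≠ RHS = ln(6)² ≈ 3.21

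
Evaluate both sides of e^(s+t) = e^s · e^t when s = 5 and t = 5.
LHS = e^(5+5) = e^10 ≈ 22026.5
RHS = e^5 · e^5 = e^10 ≈ 22026.5

LHS = RHS: the two sides agree.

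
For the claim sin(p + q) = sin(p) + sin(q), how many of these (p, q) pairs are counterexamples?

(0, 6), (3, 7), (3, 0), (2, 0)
Testing each pair:
(0, 6): LHS = sin(6) ≈ -0.2794, RHS = sin(6) ≈ -0.2794 → satisfies claim
(3, 7): LHS = sin(10) ≈ -0.544, RHS = sin(3) + sin(7) ≈ 0.7981 → counterexample
(3, 0): LHS = sin(3) ≈ 0.1411, RHS = sin(3) ≈ 0.1411 → satisfies claim
(2, 0): LHS = sin(2) ≈ 0.9093, RHS = sin(2) ≈ 0.9093 → satisfies claim

That makes 1 counterexample.

Answer: 1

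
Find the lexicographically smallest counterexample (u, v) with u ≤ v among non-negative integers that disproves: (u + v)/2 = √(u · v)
Substituting (0, 1) into the claim:
LHS = (0 + 1)/2 = 1/2
RHS = √(0 · 1) = 0

Since LHS ≠ RHS, this pair disproves the claim, and no lexicographically smaller pair (u ≤ v, non-negative integers) does.

For instance (0, 7) is also a counterexample (LHS = 7/2, RHS = 0), but it's lexicographically larger.

Answer: (u, v) = (0, 1)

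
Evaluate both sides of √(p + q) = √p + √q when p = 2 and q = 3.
LHS = √(2 + 3) = √(5) ≈ 2.236
RHS = √2 + √3 = √(2) + √(3) ≈ 3.146

LHS ≠ RHS (they differ by about 0.9102), so the equation does not hold here.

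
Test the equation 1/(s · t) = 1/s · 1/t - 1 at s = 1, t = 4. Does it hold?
Fails

Substituting s = 1, t = 4:

LHS = 1/(1 · 4) = 1/4
RHS = 1/1 · 1/4 - 1 = -3/4

LHS ≠ RHS, so the equation does not hold at this point.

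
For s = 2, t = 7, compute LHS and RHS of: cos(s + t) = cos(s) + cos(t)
LHS = cos(2 + 7) = cos(9) ≈ -0.9111
RHS = cos(2) + cos(7) ≈ 0.3378

LHS ≠ RHS (they differ by about 1.249), so the equation does not hold here.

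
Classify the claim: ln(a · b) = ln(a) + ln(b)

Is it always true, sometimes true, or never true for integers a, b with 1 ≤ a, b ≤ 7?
The identity holds for every pair in the range. For instance at (a, b) = (2, 3): both sides equal ln(6) ≈ 1.792.

Answer: Always true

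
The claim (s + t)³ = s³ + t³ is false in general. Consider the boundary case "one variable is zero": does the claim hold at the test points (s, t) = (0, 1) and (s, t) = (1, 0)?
At (0, 1): LHS = 1, RHS = 1 → equal
At (1, 0): LHS = 1, RHS = 1 → equal

So the claim does hold at both of these boundary points, even though it is not an identity.

Answer: Yes, holds at both test points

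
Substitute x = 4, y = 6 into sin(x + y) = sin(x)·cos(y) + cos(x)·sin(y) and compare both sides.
LHS = sin(4 + 6) = sin(10) ≈ -0.544
RHS = sin(4)·cos(6) + cos(4)·sin(6) = sin(4)·cos(6) + sin(6)·cos(4) ≈ -0.544

LHS = RHS: the two sides agree.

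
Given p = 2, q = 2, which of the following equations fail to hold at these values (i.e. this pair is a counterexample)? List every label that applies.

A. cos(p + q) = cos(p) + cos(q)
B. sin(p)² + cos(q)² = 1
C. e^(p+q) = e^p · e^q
A

Evaluating each claim at the given values:
A. LHS = cos(4) ≈ -0.6536, RHS = 2·cos(2) ≈ -0.8323 → fails here (LHS ≠ RHS)
B. LHS = cos(2)² + sin(2)² = 1, RHS = 1 → holds here (LHS = RHS)
C. LHS = e^4 ≈ 54.6, RHS = e^4 ≈ 54.6 → holds here (LHS = RHS)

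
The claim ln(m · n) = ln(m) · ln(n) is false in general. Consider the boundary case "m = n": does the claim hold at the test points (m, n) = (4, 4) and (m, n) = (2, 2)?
At (4, 4): LHS = ln(16) ≈ 2.773 ≠ RHS = ln(4)² ≈ 1.922
At (2, 2): LHS = ln(4) ≈ 1.386 ≠ RHS = ln(2)² ≈ 0.4805

Answer: No, fails at both test points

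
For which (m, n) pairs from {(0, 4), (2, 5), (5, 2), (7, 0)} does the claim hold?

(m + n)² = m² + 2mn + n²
Testing each pair:
(0, 4): LHS = 16, RHS = 16 → holds
(2, 5): LHS = 49, RHS = 49 → holds
(5, 2): LHS = 49, RHS = 49 → holds
(7, 0): LHS = 49, RHS = 49 → holds

Every pair satisfies the claim.

Answer: All pairs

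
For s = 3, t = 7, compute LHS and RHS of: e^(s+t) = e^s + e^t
LHS = e^(3+7) = e^10 ≈ 22026.5
RHS = e^3 + e^7 ≈ 1117

LHS ≠ RHS (they differ by about 20909.7), so the equation does not hold here.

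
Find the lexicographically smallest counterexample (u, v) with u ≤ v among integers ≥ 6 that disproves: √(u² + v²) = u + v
(u, v) = (6, 6)

Substituting (6, 6) into the claim:
LHS = √(6² + 6²) = 6·√(2) ≈ 8.485
RHS = 6 + 6 = 12

Since LHS ≠ RHS, this pair disproves the claim, and no lexicographically smaller pair (u ≤ v, integers ≥ 6) does.

For instance (9, 11) is also a counterexample (LHS = √(202) ≈ 14.21, RHS = 20), but it's lexicographically larger.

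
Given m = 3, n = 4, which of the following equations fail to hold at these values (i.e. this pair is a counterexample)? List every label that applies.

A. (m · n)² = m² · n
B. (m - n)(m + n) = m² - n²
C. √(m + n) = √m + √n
Evaluating each claim at the given values:
A. LHS = 144, RHS = 36 → fails here (LHS ≠ RHS)
B. LHS = -7, RHS = -7 → holds here (LHS = RHS)
C. LHS = √(7) ≈ 2.646, RHS = √(3) + 2 ≈ 3.732 → fails here (LHS ≠ RHS)

Answer: A, C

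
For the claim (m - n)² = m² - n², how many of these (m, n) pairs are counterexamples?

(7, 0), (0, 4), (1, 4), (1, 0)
Testing each pair:
(7, 0): LHS = 49, RHS = 49 → satisfies claim
(0, 4): LHS = 16, RHS = -16 → counterexample
(1, 4): LHS = 9, RHS = -15 → counterexample
(1, 0): LHS = 1, RHS = 1 → satisfies claim

That makes 2 counterexamples.

Answer: 2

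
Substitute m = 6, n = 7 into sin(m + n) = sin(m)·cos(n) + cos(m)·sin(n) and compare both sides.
LHS = sin(6 + 7) = sin(13) ≈ 0.4202
RHS = sin(6)·cos(7) + cos(6)·sin(7) = sin(6)·cos(7) + sin(7)·cos(6) ≈ 0.4202

LHS = RHS: the two sides agree.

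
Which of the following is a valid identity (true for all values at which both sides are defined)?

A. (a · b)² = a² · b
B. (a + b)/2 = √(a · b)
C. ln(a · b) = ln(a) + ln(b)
A: fails at (1, 5) — LHS = 25, RHS = 5.
B: fails at (1, 4) — LHS = 5/2, RHS = 2.
C: holds — e.g. at (4, 5), both sides equal ln(20) ≈ 2.996.

Answer: C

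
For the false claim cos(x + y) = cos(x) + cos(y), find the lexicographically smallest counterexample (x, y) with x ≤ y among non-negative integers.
Substituting (0, 0) into the claim:
LHS = cos(0 + 0) = 1
RHS = cos(0) + cos(0) = 2

Since LHS ≠ RHS, this pair disproves the claim, and no lexicographically smaller pair (x ≤ y, non-negative integers) does.

For instance (1, 2) is also a counterexample (LHS = cos(3) ≈ -0.99, RHS = cos(2) + cos(1) ≈ 0.1242), but it's lexicographically larger.

Answer: (x, y) = (0, 0)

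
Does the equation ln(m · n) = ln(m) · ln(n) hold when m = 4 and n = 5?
Substituting m = 4, n = 5:

LHS = ln(4 · 5) = ln(20) ≈ 2.996
RHS = ln(4) · ln(5) ≈ 2.231

LHS ≠ RHS, so the equation does not hold at this point.

Answer: Fails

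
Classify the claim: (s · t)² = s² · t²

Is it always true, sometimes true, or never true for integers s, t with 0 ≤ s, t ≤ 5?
The identity holds for every pair in the range. For instance at (s, t) = (3, 0): both sides equal 0.

Answer: Always true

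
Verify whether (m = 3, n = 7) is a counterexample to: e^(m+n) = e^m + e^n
Substituting m = 3, n = 7:
LHS = e^(3+7) = e^10 ≈ 22026.5
RHS = e^3 + e^7 ≈ 1117

Since LHS ≠ RHS, this pair disproves the claim.

Answer: Yes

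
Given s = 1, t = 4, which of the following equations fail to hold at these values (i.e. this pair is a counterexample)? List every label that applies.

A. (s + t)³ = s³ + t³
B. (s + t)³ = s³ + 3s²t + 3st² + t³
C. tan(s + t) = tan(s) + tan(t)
A, C

Evaluating each claim at the given values:
A. LHS = 125, RHS = 65 → fails here (LHS ≠ RHS)
B. LHS = 125, RHS = 125 → holds here (LHS = RHS)
C. LHS = tan(5) ≈ -3.381, RHS = tan(4) + tan(1) ≈ 2.715 → fails here (LHS ≠ RHS)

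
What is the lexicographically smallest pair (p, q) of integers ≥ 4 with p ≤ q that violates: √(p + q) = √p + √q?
Substituting (4, 4) into the claim:
LHS = √(4 + 4) = 2·√(2) ≈ 2.828
RHS = √4 + √4 = 4

Since LHS ≠ RHS, this pair disproves the claim, and no lexicographically smaller pair (p ≤ q, integers ≥ 4) does.

For instance (6, 10) is also a counterexample (LHS = 4, RHS = √(6) + √(10) ≈ 5.612), but it's lexicographically larger.

Answer: (p, q) = (4, 4)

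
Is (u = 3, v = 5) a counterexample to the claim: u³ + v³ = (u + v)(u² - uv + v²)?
No

Substituting u = 3, v = 5:
LHS = 3³ + 5³ = 152
RHS = (3 + 5)(3² - 3·5 + 5²) = 152

The sides agree, so this pair does not disprove the claim.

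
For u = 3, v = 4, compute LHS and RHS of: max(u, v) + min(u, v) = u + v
LHS = max(3, 4) + min(3, 4) = 7
RHS = 3 + 4 = 7

LHS = RHS: the two sides agree.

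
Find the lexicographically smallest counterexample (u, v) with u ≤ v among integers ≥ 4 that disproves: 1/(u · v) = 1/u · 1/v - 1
(u, v) = (4, 4)

Substituting (4, 4) into the claim:
LHS = 1/(4 · 4) = 1/16
RHS = 1/4 · 1/4 - 1 = -15/16

Since LHS ≠ RHS, this pair disproves the claim, and no lexicographically smaller pair (u ≤ v, integers ≥ 4) does.

For instance (6, 10) is also a counterexample (LHS = 1/60, RHS = -59/60), but it's lexicographically larger.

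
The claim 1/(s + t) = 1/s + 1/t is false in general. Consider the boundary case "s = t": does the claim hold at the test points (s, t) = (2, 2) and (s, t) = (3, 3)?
No, fails at both test points

At (2, 2): LHS = 1/4 ≠ RHS = 1
At (3, 3): LHS = 1/6 ≠ RHS = 2/3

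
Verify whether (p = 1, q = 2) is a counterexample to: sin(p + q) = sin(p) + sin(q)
Yes

Substituting p = 1, q = 2:
LHS = sin(1 + 2) = sin(3) ≈ 0.1411
RHS = sin(1) + sin(2) ≈ 1.751

Since LHS ≠ RHS, this pair disproves the claim.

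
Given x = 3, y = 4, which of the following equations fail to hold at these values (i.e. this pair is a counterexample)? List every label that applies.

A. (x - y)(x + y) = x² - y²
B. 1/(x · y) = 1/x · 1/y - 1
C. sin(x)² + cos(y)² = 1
Evaluating each claim at the given values:
A. LHS = -7, RHS = -7 → holds here (LHS = RHS)
B. LHS = 1/12, RHS = -11/12 → fails here (LHS ≠ RHS)
C. LHS = sin(3)² + cos(4)² ≈ 0.4472, RHS = 1 → fails here (LHS ≠ RHS)

Answer: B, C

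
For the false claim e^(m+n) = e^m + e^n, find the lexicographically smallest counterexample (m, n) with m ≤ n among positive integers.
(m, n) = (1, 1)

Substituting (1, 1) into the claim:
LHS = e^(1+1) = e^2 ≈ 7.389
RHS = e^1 + e^1 = 2·e ≈ 5.437

Since LHS ≠ RHS, this pair disproves the claim, and no lexicographically smaller pair (m ≤ n, positive integers) does.

For instance (3, 5) is also a counterexample (LHS = e^8 ≈ 2981, RHS = e^3 + e^5 ≈ 168.5), but it's lexicographically larger.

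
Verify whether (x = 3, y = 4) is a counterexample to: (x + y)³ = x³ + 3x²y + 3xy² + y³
No

Substituting x = 3, y = 4:
LHS = (3 + 4)³ = 343
RHS = 3³ + 3·3²·4 + 3·3·4² + 4³ = 343

The sides agree, so this pair does not disprove the claim.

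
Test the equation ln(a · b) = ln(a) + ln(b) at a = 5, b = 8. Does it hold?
Substituting a = 5, b = 8:

LHS = ln(5 · 8) = ln(40) ≈ 3.689
RHS = ln(5) + ln(8) ≈ 3.689

LHS = RHS, so the equation holds at this point.

Answer: Holds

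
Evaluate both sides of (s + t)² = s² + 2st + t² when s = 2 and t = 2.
LHS = (2 + 2)² = 16
RHS = 2² + 2·2·2 + 2² = 16

LHS = RHS: the two sides agree.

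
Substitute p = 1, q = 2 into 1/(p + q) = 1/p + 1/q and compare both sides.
LHS = 1/(1 + 2) = 1/3
RHS = 1/1 + 1/2 = 3/2

LHS ≠ RHS, so the equation does not hold here.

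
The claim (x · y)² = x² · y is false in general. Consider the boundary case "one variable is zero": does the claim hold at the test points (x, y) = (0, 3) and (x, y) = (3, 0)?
At (0, 3): LHS = 0, RHS = 0 → equal
At (3, 0): LHS = 0, RHS = 0 → equal

So the claim does hold at both of these boundary points, even though it is not an identity.

Answer: Yes, holds at both test points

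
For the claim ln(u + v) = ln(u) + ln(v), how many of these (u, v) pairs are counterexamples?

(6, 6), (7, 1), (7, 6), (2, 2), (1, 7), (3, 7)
Testing each pair:
(6, 6): LHS = ln(12) ≈ 2.485, RHS = 2·ln(6) ≈ 3.584 → counterexample
(7, 1): LHS = ln(8) ≈ 2.079, RHS = ln(7) ≈ 1.946 → counterexample
(7, 6): LHS = ln(13) ≈ 2.565, RHS = ln(6) + ln(7) ≈ 3.738 → counterexample
(2, 2): LHS = ln(4) ≈ 1.386, RHS = 2·ln(2) ≈ 1.386 → satisfies claim
(1, 7): LHS = ln(8) ≈ 2.079, RHS = ln(7) ≈ 1.946 → counterexample
(3, 7): LHS = ln(10) ≈ 2.303, RHS = ln(3) + ln(7) ≈ 3.045 → counterexample

That makes 5 counterexamples.

Answer: 5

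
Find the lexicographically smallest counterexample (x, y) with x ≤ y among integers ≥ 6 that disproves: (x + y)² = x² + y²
(x, y) = (6, 6)

Substituting (6, 6) into the claim:
LHS = (6 + 6)² = 144
RHS = 6² + 6² = 72

Since LHS ≠ RHS, this pair disproves the claim, and no lexicographically smaller pair (x ≤ y, integers ≥ 6) does.

For instance (10, 10) is also a counterexample (LHS = 400, RHS = 200), but it's lexicographically larger.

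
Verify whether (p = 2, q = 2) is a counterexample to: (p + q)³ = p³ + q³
Substituting p = 2, q = 2:
LHS = (2 + 2)³ = 64
RHS = 2³ + 2³ = 16

Since LHS ≠ RHS, this pair disproves the claim.

Answer: Yes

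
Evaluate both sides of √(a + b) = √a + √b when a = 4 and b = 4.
LHS = √(4 + 4) = 2·√(2) ≈ 2.828
RHS = √4 + √4 = 4

LHS ≠ RHS (they differ by about 1.172), so the equation does not hold here.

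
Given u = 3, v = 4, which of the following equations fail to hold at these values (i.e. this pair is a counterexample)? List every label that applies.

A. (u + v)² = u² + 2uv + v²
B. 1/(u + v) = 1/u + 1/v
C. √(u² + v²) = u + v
Evaluating each claim at the given values:
A. LHS = 49, RHS = 49 → holds here (LHS = RHS)
B. LHS = 1/7, RHS = 7/12 → fails here (LHS ≠ RHS)
C. LHS = 5, RHS = 7 → fails here (LHS ≠ RHS)

Answer: B, C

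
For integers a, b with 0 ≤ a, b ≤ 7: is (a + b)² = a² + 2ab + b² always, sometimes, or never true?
Always true

The identity holds for every pair in the range. For instance at (a, b) = (2, 3): both sides equal 25.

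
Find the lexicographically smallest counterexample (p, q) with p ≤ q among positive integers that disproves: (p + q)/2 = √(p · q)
Substituting (1, 2) into the claim:
LHS = (1 + 2)/2 = 3/2
RHS = √(1 · 2) = √(2) ≈ 1.414

Since LHS ≠ RHS, this pair disproves the claim, and no lexicographically smaller pair (p ≤ q, positive integers) does.

For instance (6, 8) is also a counterexample (LHS = 7, RHS = 4·√(3) ≈ 6.928), but it's lexicographically larger.

Answer: (p, q) = (1, 2)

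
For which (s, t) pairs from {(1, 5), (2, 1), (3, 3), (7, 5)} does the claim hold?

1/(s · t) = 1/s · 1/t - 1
Testing each pair:
(1, 5): LHS = 1/5, RHS = -4/5 → fails
(2, 1): LHS = 1/2, RHS = -1/2 → fails
(3, 3): LHS = 1/9, RHS = -8/9 → fails
(7, 5): LHS = 1/35, RHS = -34/35 → fails

No pair satisfies the claim.

Answer: None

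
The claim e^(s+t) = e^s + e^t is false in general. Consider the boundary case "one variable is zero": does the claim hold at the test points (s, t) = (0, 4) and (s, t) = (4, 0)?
No, fails at both test points

At (0, 4): LHS = e^4 ≈ 54.6 ≠ RHS = 1 + e^4 ≈ 55.6
At (4, 0): LHS = e^4 ≈ 54.6 ≠ RHS = 1 + e^4 ≈ 55.6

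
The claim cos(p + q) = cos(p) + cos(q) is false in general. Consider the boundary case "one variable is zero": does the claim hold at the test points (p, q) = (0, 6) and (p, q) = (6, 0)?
At (0, 6): LHS = cos(6) ≈ 0.9602 ≠ RHS = cos(6) + 1 ≈ 1.96
At (6, 0): LHS = cos(6) ≈ 0.9602 ≠ RHS = cos(6) + 1 ≈ 1.96

Answer: No, fails at both test points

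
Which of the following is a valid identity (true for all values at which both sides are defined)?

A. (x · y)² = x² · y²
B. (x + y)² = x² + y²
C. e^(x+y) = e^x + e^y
A

A: holds — e.g. at (4, 4), both sides equal 256.
B: fails at (1, 1) — LHS = 4, RHS = 2.
C: fails at (1, 1) — LHS = e^2 ≈ 7.389, RHS = 2·e ≈ 5.437.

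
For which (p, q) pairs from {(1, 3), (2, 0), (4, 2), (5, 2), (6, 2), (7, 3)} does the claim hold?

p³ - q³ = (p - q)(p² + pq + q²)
Testing each pair:
(1, 3): LHS = -26, RHS = -26 → holds
(2, 0): LHS = 8, RHS = 8 → holds
(4, 2): LHS = 56, RHS = 56 → holds
(5, 2): LHS = 117, RHS = 117 → holds
(6, 2): LHS = 208, RHS = 208 → holds
(7, 3): LHS = 316, RHS = 316 → holds

Every pair satisfies the claim.

Answer: All pairs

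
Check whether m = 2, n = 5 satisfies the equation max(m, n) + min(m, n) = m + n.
Substituting m = 2, n = 5:

LHS = max(2, 5) + min(2, 5) = 7
RHS = 2 + 5 = 7

LHS = RHS, so the equation holds at this point.

Answer: Holds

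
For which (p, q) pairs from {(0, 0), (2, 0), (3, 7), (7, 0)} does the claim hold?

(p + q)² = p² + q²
Testing each pair:
(0, 0): LHS = 0, RHS = 0 → holds
(2, 0): LHS = 4, RHS = 4 → holds
(3, 7): LHS = 100, RHS = 58 → fails
(7, 0): LHS = 49, RHS = 49 → holds

3 of 4 pairs satisfy the claim.

Answer: (0, 0), (2, 0), (7, 0)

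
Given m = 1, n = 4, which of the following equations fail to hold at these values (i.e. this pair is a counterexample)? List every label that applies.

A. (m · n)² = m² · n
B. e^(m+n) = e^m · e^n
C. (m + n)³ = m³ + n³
Evaluating each claim at the given values:
A. LHS = 16, RHS = 4 → fails here (LHS ≠ RHS)
B. LHS = e^5 ≈ 148.4, RHS = e^5 ≈ 148.4 → holds here (LHS = RHS)
C. LHS = 125, RHS = 65 → fails here (LHS ≠ RHS)

Answer: A, C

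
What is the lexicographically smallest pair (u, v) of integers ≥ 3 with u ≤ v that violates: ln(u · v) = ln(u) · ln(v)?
(u, v) = (3, 3)

Substituting (3, 3) into the claim:
LHS = ln(3 · 3) = ln(9) ≈ 2.197
RHS = ln(3) · ln(3) = ln(3)² ≈ 1.207

Since LHS ≠ RHS, this pair disproves the claim, and no lexicographically smaller pair (u ≤ v, integers ≥ 3) does.

For instance (4, 10) is also a counterexample (LHS = ln(40) ≈ 3.689, RHS = ln(4)·ln(10) ≈ 3.192), but it's lexicographically larger.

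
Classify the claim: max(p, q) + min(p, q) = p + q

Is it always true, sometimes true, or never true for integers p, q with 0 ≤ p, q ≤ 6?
The identity holds for every pair in the range. For instance at (p, q) = (1, 1): both sides equal 2.

Answer: Always true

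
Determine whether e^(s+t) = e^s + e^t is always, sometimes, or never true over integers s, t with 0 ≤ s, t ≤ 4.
The claim fails for every pair in the range. For instance at (s, t) = (3, 2): LHS = e^5 ≈ 148.4, RHS = e^2 + e^3 ≈ 27.47.

Answer: Never true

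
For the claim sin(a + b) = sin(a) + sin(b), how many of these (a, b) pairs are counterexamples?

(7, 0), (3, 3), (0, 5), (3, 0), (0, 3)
1

Testing each pair:
(7, 0): LHS = sin(7) ≈ 0.657, RHS = sin(7) ≈ 0.657 → satisfies claim
(3, 3): LHS = sin(6) ≈ -0.2794, RHS = 2·sin(3) ≈ 0.2822 → counterexample
(0, 5): LHS = sin(5) ≈ -0.9589, RHS = sin(5) ≈ -0.9589 → satisfies claim
(3, 0): LHS = sin(3) ≈ 0.1411, RHS = sin(3) ≈ 0.1411 → satisfies claim
(0, 3): LHS = sin(3) ≈ 0.1411, RHS = sin(3) ≈ 0.1411 → satisfies claim

That makes 1 counterexample.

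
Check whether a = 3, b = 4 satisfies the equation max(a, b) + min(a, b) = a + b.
Holds

Substituting a = 3, b = 4:

LHS = max(3, 4) + min(3, 4) = 7
RHS = 3 + 4 = 7

LHS = RHS, so the equation holds at this point.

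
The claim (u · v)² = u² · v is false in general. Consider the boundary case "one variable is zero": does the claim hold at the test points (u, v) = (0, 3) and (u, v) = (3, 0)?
Yes, holds at both test points

At (0, 3): LHS = 0, RHS = 0 → equal
At (3, 0): LHS = 0, RHS = 0 → equal

So the claim does hold at both of these boundary points, even though it is not an identity.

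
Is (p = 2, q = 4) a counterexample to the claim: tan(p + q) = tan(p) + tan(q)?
Yes

Substituting p = 2, q = 4:
LHS = tan(2 + 4) = tan(6) ≈ -0.291
RHS = tan(2) + tan(4) ≈ -1.027

Since LHS ≠ RHS, this pair disproves the claim.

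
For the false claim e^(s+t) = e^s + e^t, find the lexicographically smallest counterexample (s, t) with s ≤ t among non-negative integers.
Substituting (0, 0) into the claim:
LHS = e^(0+0) = 1
RHS = e^0 + e^0 = 2

Since LHS ≠ RHS, this pair disproves the claim, and no lexicographically smaller pair (s ≤ t, non-negative integers) does.

For instance (5, 6) is also a counterexample (LHS = e^11 ≈ 59874.1, RHS = e^5 + e^6 ≈ 551.8), but it's lexicographically larger.

Answer: (s, t) = (0, 0)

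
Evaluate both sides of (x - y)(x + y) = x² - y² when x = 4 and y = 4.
LHS = (4 - 4)(4 + 4) = 0
RHS = 4² - 4² = 0

LHS = RHS: the two sides agree.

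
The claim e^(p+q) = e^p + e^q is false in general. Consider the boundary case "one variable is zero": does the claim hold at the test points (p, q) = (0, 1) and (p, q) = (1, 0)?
No, fails at both test points

At (0, 1): LHS = e ≈ 2.718 ≠ RHS = 1 + e ≈ 3.718
At (1, 0): LHS = e ≈ 2.718 ≠ RHS = 1 + e ≈ 3.718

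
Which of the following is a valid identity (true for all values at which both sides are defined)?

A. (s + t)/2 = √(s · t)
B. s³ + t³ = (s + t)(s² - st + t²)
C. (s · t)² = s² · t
A: fails at (3, 4) — LHS = 7/2, RHS = 2·√(3) ≈ 3.464.
B: holds — e.g. at (1, 1), both sides equal 2.
C: fails at (4, 5) — LHS = 400, RHS = 80.

Answer: B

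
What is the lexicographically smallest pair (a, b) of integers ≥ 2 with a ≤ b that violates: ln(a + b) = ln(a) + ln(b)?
Substituting (2, 3) into the claim:
LHS = ln(2 + 3) = ln(5) ≈ 1.609
RHS = ln(2) + ln(3) ≈ 1.792

Since LHS ≠ RHS, this pair disproves the claim, and no lexicographically smaller pair (a ≤ b, integers ≥ 2) does.

For instance (5, 6) is also a counterexample (LHS = ln(11) ≈ 2.398, RHS = ln(5) + ln(6) ≈ 3.401), but it's lexicographically larger.

Answer: (a, b) = (2, 3)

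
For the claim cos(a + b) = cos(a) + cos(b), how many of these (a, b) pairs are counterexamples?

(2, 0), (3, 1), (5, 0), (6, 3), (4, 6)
Testing each pair:
(2, 0): LHS = cos(2) ≈ -0.4161, RHS = cos(2) + 1 ≈ 0.5839 → counterexample
(3, 1): LHS = cos(4) ≈ -0.6536, RHS = cos(3) + cos(1) ≈ -0.4497 → counterexample
(5, 0): LHS = cos(5) ≈ 0.2837, RHS = cos(5) + 1 ≈ 1.284 → counterexample
(6, 3): LHS = cos(9) ≈ -0.9111, RHS = cos(3) + cos(6) ≈ -0.02982 → counterexample
(4, 6): LHS = cos(10) ≈ -0.8391, RHS = cos(4) + cos(6) ≈ 0.3065 → counterexample

That makes 5 counterexamples.

Answer: 5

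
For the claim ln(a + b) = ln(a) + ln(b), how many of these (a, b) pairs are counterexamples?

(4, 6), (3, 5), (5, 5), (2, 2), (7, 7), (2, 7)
Testing each pair:
(4, 6): LHS = ln(10) ≈ 2.303, RHS = ln(4) + ln(6) ≈ 3.178 → counterexample
(3, 5): LHS = ln(8) ≈ 2.079, RHS = ln(3) + ln(5) ≈ 2.708 → counterexample
(5, 5): LHS = ln(10) ≈ 2.303, RHS = 2·ln(5) ≈ 3.219 → counterexample
(2, 2): LHS = ln(4) ≈ 1.386, RHS = 2·ln(2) ≈ 1.386 → satisfies claim
(7, 7): LHS = ln(14) ≈ 2.639, RHS = 2·ln(7) ≈ 3.892 → counterexample
(2, 7): LHS = ln(9) ≈ 2.197, RHS = ln(2) + ln(7) ≈ 2.639 → counterexample

That makes 5 counterexamples.

Answer: 5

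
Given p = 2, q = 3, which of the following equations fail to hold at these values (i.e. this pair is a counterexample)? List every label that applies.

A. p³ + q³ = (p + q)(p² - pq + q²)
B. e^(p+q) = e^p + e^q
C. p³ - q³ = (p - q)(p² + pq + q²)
Evaluating each claim at the given values:
A. LHS = 35, RHS = 35 → holds here (LHS = RHS)
B. LHS = e^5 ≈ 148.4, RHS = e^2 + e^3 ≈ 27.47 → fails here (LHS ≠ RHS)
C. LHS = -19, RHS = -19 → holds here (LHS = RHS)

Answer: B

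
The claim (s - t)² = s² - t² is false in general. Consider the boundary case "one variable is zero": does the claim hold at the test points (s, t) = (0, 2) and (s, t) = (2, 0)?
At (0, 2): LHS = 4 ≠ RHS = -4
At (2, 0): LHS = 4, RHS = 4 → equal

Answer: Only at (2, 0)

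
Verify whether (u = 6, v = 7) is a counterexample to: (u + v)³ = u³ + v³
Substituting u = 6, v = 7:
LHS = (6 + 7)³ = 2197
RHS = 6³ + 7³ = 559

Since LHS ≠ RHS, this pair disproves the claim.

Answer: Yes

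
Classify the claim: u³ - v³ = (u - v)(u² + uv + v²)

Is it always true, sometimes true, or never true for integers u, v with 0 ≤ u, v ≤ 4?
Always true

The identity holds for every pair in the range. For instance at (u, v) = (4, 1): both sides equal 63.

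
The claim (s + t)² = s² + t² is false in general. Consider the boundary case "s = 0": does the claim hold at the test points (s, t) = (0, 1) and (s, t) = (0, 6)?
At (0, 1): LHS = 1, RHS = 1 → equal
At (0, 6): LHS = 36, RHS = 36 → equal

So the claim does hold at both of these boundary points, even though it is not an identity.

Answer: Yes, holds at both test points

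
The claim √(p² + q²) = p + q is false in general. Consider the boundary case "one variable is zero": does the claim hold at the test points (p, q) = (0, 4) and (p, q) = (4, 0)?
Yes, holds at both test points

At (0, 4): LHS = 4, RHS = 4 → equal
At (4, 0): LHS = 4, RHS = 4 → equal

So the claim does hold at both of these boundary points, even though it is not an identity.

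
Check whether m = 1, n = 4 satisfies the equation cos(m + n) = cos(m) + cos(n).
Fails

Substituting m = 1, n = 4:

LHS = cos(1 + 4) = cos(5) ≈ 0.2837
RHS = cos(1) + cos(4) ≈ -0.1133

LHS ≠ RHS, so the equation does not hold at this point.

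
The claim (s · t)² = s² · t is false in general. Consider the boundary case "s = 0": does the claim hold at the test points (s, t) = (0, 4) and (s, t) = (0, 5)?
At (0, 4): LHS = 0, RHS = 0 → equal
At (0, 5): LHS = 0, RHS = 0 → equal

So the claim does hold at both of these boundary points, even though it is not an identity.

Answer: Yes, holds at both test points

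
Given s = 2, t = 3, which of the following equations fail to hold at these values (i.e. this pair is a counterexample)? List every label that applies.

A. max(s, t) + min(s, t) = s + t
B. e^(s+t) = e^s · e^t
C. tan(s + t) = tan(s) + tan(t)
C

Evaluating each claim at the given values:
A. LHS = 5, RHS = 5 → holds here (LHS = RHS)
B. LHS = e^5 ≈ 148.4, RHS = e^5 ≈ 148.4 → holds here (LHS = RHS)
C. LHS = tan(5) ≈ -3.381, RHS = tan(2) + tan(3) ≈ -2.328 → fails here (LHS ≠ RHS)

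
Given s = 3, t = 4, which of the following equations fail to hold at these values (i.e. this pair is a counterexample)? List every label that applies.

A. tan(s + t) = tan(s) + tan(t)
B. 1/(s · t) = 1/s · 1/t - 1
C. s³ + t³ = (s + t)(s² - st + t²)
Evaluating each claim at the given values:
A. LHS = tan(7) ≈ 0.8714, RHS = tan(3) + tan(4) ≈ 1.015 → fails here (LHS ≠ RHS)
B. LHS = 1/12, RHS = -11/12 → fails here (LHS ≠ RHS)
C. LHS = 91, RHS = 91 → holds here (LHS = RHS)

Answer: A, B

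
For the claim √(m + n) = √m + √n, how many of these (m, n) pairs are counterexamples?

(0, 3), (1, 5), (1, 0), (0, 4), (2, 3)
Testing each pair:
(0, 3): LHS = √(3) ≈ 1.732, RHS = √(3) ≈ 1.732 → satisfies claim
(1, 5): LHS = √(6) ≈ 2.449, RHS = 1 + √(5) ≈ 3.236 → counterexample
(1, 0): LHS = 1, RHS = 1 → satisfies claim
(0, 4): LHS = 2, RHS = 2 → satisfies claim
(2, 3): LHS = √(5) ≈ 2.236, RHS = √(2) + √(3) ≈ 3.146 → counterexample

That makes 2 counterexamples.

Answer: 2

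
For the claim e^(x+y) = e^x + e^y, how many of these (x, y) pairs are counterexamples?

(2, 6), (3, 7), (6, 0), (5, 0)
Testing each pair:
(2, 6): LHS = e^8 ≈ 2981, RHS = e^2 + e^6 ≈ 410.8 → counterexample
(3, 7): LHS = e^10 ≈ 22026.5, RHS = e^3 + e^7 ≈ 1117 → counterexample
(6, 0): LHS = e^6 ≈ 403.4, RHS = 1 + e^6 ≈ 404.4 → counterexample
(5, 0): LHS = e^5 ≈ 148.4, RHS = 1 + e^5 ≈ 149.4 → counterexample

That makes 4 counterexamples.

Answer: 4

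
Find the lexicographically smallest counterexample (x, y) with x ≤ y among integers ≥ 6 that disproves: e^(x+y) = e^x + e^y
(x, y) = (6, 6)

Substituting (6, 6) into the claim:
LHS = e^(6+6) = e^12 ≈ 162754.8
RHS = e^6 + e^6 = 2·e^6 ≈ 806.9

Since LHS ≠ RHS, this pair disproves the claim, and no lexicographically smaller pair (x ≤ y, integers ≥ 6) does.

For instance (6, 12) is also a counterexample (LHS = e^18 ≈ 65659969.1, RHS = e^6 + e^12 ≈ 163158.2), but it's lexicographically larger.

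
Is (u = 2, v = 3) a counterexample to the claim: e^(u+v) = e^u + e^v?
Yes

Substituting u = 2, v = 3:
LHS = e^(2+3) = e^5 ≈ 148.4
RHS = e^2 + e^3 ≈ 27.47

Since LHS ≠ RHS, this pair disproves the claim.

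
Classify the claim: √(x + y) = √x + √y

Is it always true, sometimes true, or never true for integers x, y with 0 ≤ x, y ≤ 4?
Sometimes true

It holds at (x, y) = (0, 4) (both sides equal 2), but fails at (x, y) = (4, 4) (LHS = 2·√(2) ≈ 2.828, RHS = 4).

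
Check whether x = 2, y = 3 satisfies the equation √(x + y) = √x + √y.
Fails

Substituting x = 2, y = 3:

LHS = √(2 + 3) = √(5) ≈ 2.236
RHS = √2 + √3 = √(2) + √(3) ≈ 3.146

LHS ≠ RHS, so the equation does not hold at this point.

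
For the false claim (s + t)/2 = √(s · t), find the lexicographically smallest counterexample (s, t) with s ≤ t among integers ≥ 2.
Substituting (2, 3) into the claim:
LHS = (2 + 3)/2 = 5/2
RHS = √(2 · 3) = √(6) ≈ 2.449

Since LHS ≠ RHS, this pair disproves the claim, and no lexicographically smaller pair (s ≤ t, integers ≥ 2) does.

For instance (2, 4) is also a counterexample (LHS = 3, RHS = 2·√(2) ≈ 2.828), but it's lexicographically larger.

Answer: (s, t) = (2, 3)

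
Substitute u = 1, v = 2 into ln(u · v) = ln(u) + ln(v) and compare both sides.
LHS = ln(1 · 2) = ln(2) ≈ 0.6931
RHS = ln(1) + ln(2) = ln(2) ≈ 0.6931

LHS = RHS: the two sides agree.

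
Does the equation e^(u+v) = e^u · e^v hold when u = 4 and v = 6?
Holds

Substituting u = 4, v = 6:

LHS = e^(4+6) = e^10 ≈ 22026.5
RHS = e^4 · e^6 = e^10 ≈ 22026.5

LHS = RHS, so the equation holds at this point.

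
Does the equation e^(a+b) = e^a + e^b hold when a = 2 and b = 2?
Fails

Substituting a = 2, b = 2:

LHS = e^(2+2) = e^4 ≈ 54.6
RHS = e^2 + e^2 = 2·e^2 ≈ 14.78

LHS ≠ RHS, so the equation does not hold at this point.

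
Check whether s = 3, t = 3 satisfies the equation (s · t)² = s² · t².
Substituting s = 3, t = 3:

LHS = (3 · 3)² = 81
RHS = 3² · 3² = 81

LHS = RHS, so the equation holds at this point.

Answer: Holds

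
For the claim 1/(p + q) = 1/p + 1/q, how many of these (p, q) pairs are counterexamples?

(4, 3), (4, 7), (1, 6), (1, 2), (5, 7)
5

Testing each pair:
(4, 3): LHS = 1/7, RHS = 7/12 → counterexample
(4, 7): LHS = 1/11, RHS = 11/28 → counterexample
(1, 6): LHS = 1/7, RHS = 7/6 → counterexample
(1, 2): LHS = 1/3, RHS = 3/2 → counterexample
(5, 7): LHS = 1/12, RHS = 12/35 → counterexample

That makes 5 counterexamples.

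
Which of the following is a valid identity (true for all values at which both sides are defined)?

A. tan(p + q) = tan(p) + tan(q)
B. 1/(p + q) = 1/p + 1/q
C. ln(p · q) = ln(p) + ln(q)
C

A: fails at (1, 4) — LHS = tan(5) ≈ -3.381, RHS = tan(4) + tan(1) ≈ 2.715.
B: fails at (3, 3) — LHS = 1/6, RHS = 2/3.
C: holds — e.g. at (5, 5), both sides equal ln(25) ≈ 3.219.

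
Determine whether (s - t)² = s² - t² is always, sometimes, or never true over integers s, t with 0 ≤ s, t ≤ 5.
Sometimes true

It holds at (s, t) = (4, 4) (both sides equal 0), but fails at (s, t) = (4, 2) (LHS = 4, RHS = 12).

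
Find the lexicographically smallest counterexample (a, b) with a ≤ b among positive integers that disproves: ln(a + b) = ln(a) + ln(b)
Substituting (1, 1) into the claim:
LHS = ln(1 + 1) = ln(2) ≈ 0.6931
RHS = ln(1) + ln(1) = 0

Since LHS ≠ RHS, this pair disproves the claim, and no lexicographically smaller pair (a ≤ b, positive integers) does.

For instance (1, 5) is also a counterexample (LHS = ln(6) ≈ 1.792, RHS = ln(5) ≈ 1.609), but it's lexicographically larger.

Answer: (a, b) = (1, 1)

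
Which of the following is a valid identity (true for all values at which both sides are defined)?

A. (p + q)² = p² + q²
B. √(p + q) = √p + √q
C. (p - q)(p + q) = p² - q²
A: fails at (3, 5) — LHS = 64, RHS = 34.
B: fails at (3, 3) — LHS = √(6) ≈ 2.449, RHS = 2·√(3) ≈ 3.464.
C: holds — e.g. at (3, 5), both sides equal -16.

Answer: C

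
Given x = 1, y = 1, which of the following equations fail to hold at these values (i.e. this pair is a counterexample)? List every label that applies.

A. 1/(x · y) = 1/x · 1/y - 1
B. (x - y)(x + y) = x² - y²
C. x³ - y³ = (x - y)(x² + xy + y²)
A

Evaluating each claim at the given values:
A. LHS = 1, RHS = 0 → fails here (LHS ≠ RHS)
B. LHS = 0, RHS = 0 → holds here (LHS = RHS)
C. LHS = 0, RHS = 0 → holds here (LHS = RHS)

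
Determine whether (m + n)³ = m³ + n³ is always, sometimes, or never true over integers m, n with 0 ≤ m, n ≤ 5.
It holds at (m, n) = (3, 0) (both sides equal 27), but fails at (m, n) = (2, 3) (LHS = 125, RHS = 35).

Answer: Sometimes true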